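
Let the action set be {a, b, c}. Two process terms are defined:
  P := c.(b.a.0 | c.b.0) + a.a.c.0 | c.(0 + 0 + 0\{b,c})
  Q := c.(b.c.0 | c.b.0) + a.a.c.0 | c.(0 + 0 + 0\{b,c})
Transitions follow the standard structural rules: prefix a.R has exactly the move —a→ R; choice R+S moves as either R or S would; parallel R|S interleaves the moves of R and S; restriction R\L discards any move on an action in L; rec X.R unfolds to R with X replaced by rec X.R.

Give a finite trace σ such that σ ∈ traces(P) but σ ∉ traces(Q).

P's transition system — 17 states:
  p0 = c.(b.a.0 | c.b.0) + a.a.c.0 | c.(0 + 0 + 0\{b,c}) | —a→ p1, —c→ p2, —c→ p3
  p1 = a.c.0 | c.(0 + 0 + 0\{b,c}) | —a→ p4, —c→ p5
  p2 = a.a.c.0 | (0 + 0 + 0\{b,c}) | —a→ p5
  p3 = b.a.0 | c.b.0 | —b→ p6, —c→ p7
  p4 = c.0 | c.(0 + 0 + 0\{b,c}) | —c→ p8, —c→ p9
  p5 = a.c.0 | (0 + 0 + 0\{b,c}) | —a→ p9
  p6 = a.0 | c.b.0 | —a→ p10, —c→ p11
  p7 = b.a.0 | b.0 | —b→ p11, —b→ p12
  p8 = 0 | c.(0 + 0 + 0\{b,c}) | —c→ p13
  p9 = c.0 | (0 + 0 + 0\{b,c}) | —c→ p13
  p10 = 0 | c.b.0 | —c→ p14
  p11 = a.0 | b.0 | —a→ p14, —b→ p15
  p12 = b.a.0 | 0 | —b→ p15
  p13 = 0 | (0 + 0 + 0\{b,c}) | (no moves)
  p14 = 0 | b.0 | —b→ p16
  p15 = a.0 | 0 | —a→ p16
  p16 = 0 | 0 | (no moves)
Q's transition system — 17 states:
  q0 = c.(b.c.0 | c.b.0) + a.a.c.0 | c.(0 + 0 + 0\{b,c}) | —a→ q1, —c→ q2, —c→ q3
  q1 = a.c.0 | c.(0 + 0 + 0\{b,c}) | —a→ q4, —c→ q5
  q2 = a.a.c.0 | (0 + 0 + 0\{b,c}) | —a→ q5
  q3 = b.c.0 | c.b.0 | —b→ q6, —c→ q7
  q4 = c.0 | c.(0 + 0 + 0\{b,c}) | —c→ q8, —c→ q9
  q5 = a.c.0 | (0 + 0 + 0\{b,c}) | —a→ q9
  q6 = c.0 | c.b.0 | —c→ q10, —c→ q11
  q7 = b.c.0 | b.0 | —b→ q11, —b→ q12
  q8 = 0 | c.(0 + 0 + 0\{b,c}) | —c→ q13
  q9 = c.0 | (0 + 0 + 0\{b,c}) | —c→ q13
  q10 = 0 | c.b.0 | —c→ q14
  q11 = c.0 | b.0 | —b→ q15, —c→ q14
  q12 = b.c.0 | 0 | —b→ q15
  q13 = 0 | (0 + 0 + 0\{b,c}) | (no moves)
  q14 = 0 | b.0 | —b→ q16
  q15 = c.0 | 0 | —c→ q16
  q16 = 0 | 0 | (no moves)
Trace ⟨cba⟩ through P, begin at {p0}:
  after c @ step 1: {p2, p3}
  after b @ step 2: {p6}
  after a @ step 3: {p10}
  — P admits the full trace.
Trace ⟨cba⟩ through Q, begin at {q0}:
  after c @ step 1: {q2, q3}
  after b @ step 2: {q6}
  after a @ step 3: ∅ (Q stuck)

cba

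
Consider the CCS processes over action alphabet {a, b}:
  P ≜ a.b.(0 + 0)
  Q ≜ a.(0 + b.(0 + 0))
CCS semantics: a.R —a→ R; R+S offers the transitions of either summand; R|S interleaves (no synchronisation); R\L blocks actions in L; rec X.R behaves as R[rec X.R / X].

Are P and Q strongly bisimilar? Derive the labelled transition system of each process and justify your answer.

P ~ Q

LTS(P): 3 reachable states
  p0 = a.b.(0 + 0) :: =a=> p1
  p1 = b.(0 + 0) :: =b=> p2
  p2 = 0 + 0 :: stopped
LTS(Q): 3 reachable states
  q0 = a.(0 + b.(0 + 0)) :: =a=> q1
  q1 = 0 + b.(0 + 0) :: =b=> q2
  q2 = 0 + 0 :: stopped
Coarsest stable partition (strong bisimilarity classes):
  B0 = {p0, q0}
  B1 = {p1, q1}
  B2 = {p2, q2}
p0 ∈ B0, q0 ∈ B0 → same block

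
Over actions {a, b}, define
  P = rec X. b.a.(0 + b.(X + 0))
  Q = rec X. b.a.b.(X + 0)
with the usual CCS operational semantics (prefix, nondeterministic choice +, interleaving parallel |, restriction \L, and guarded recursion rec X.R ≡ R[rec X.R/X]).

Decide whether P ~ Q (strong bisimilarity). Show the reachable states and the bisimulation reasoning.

bisimilar

Reachable graph of P (4 states):
  s0 = rec X. b.a.(0 + b.(X + 0)) | —b→ s1
  s1 = a.(0 + b.((rec X. b.a.(0 + b.(X + 0))) + 0)) | —a→ s2
  s2 = 0 + b.((rec X. b.a.(0 + b.(X + 0))) + 0) | —b→ s3
  s3 = (rec X. b.a.(0 + b.(X + 0))) + 0 | —b→ s1
Reachable graph of Q (4 states):
  t0 = rec X. b.a.b.(X + 0) | —b→ t1
  t1 = a.b.((rec X. b.a.b.(X + 0)) + 0) | —a→ t2
  t2 = b.((rec X. b.a.b.(X + 0)) + 0) | —b→ t3
  t3 = (rec X. b.a.b.(X + 0)) + 0 | —b→ t1
Coarsest stable partition (strong bisimilarity classes):
  B0 = {s0, s3, t0, t3}
  B1 = {s1, t1}
  B2 = {s2, t2}
s0 ∈ B0, t0 ∈ B0 → same block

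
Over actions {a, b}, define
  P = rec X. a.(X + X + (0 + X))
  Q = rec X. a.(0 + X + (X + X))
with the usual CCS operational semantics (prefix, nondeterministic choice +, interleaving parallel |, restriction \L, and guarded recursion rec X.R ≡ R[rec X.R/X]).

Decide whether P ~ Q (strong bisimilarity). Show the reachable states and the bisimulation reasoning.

P ~ Q

LTS(P): 2 reachable states
  p0 = rec X. a.(X + X + (0 + X)) :: =a=> p1
  p1 = (rec X. a.(X + X + (0 + X))) + (rec X. a.(X + X + (0 + X))) + (0 + (rec X. a.(X + X + (0 + X)))) :: =a=> p1
LTS(Q): 2 reachable states
  q0 = rec X. a.(0 + X + (X + X)) :: =a=> q1
  q1 = 0 + (rec X. a.(0 + X + (X + X))) + ((rec X. a.(0 + X + (X + X))) + (rec X. a.(0 + X + (X + X)))) :: =a=> q1
Bisimilarity quotient blocks:
  B0 = {p0, p1, q0, q1}
p0 ∈ B0, q0 ∈ B0 → same block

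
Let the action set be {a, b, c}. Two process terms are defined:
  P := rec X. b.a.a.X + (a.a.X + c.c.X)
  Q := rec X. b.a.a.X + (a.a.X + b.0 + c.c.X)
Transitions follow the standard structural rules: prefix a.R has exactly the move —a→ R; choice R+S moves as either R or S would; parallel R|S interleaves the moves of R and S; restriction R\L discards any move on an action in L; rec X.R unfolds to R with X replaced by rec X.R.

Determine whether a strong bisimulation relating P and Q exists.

NO

P's transition system — 4 states:
  u0 = rec X. b.a.a.X + (a.a.X + c.c.X) | ··a··> u1, ··b··> u2, ··c··> u3
  u1 = a.(rec X. b.a.a.X + (a.a.X + c.c.X)) | ··a··> u0
  u2 = a.a.(rec X. b.a.a.X + (a.a.X + c.c.X)) | ··a··> u1
  u3 = c.(rec X. b.a.a.X + (a.a.X + c.c.X)) | ··c··> u0
Q's transition system — 5 states:
  v0 = rec X. b.a.a.X + (a.a.X + b.0 + c.c.X) | ··a··> v1, ··b··> v2, ··b··> v3, ··c··> v4
  v1 = a.(rec X. b.a.a.X + (a.a.X + b.0 + c.c.X)) | ··a··> v0
  v2 = 0 | ·
  v3 = a.a.(rec X. b.a.a.X + (a.a.X + b.0 + c.c.X)) | ··a··> v1
  v4 = c.(rec X. b.a.a.X + (a.a.X + b.0 + c.c.X)) | ··c··> v0
Coarsest stable partition (strong bisimilarity classes):
  B0 = {u0}
  B1 = {u3}
  B2 = {u1}
  B3 = {u2}
  B4 = {v0}
  B5 = {v3}
  B6 = {v1}
  B7 = {v4}
  B8 = {v2}
u0 ∈ B0, v0 ∈ B4 → different blocks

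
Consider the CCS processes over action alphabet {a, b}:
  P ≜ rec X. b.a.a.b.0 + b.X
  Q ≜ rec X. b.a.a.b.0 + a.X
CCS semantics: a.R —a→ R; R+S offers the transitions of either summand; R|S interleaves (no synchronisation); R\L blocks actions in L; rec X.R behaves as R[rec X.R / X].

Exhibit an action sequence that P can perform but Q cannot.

bb

Reachable graph of P (5 states):
  p0 = rec X. b.a.a.b.0 + b.X :: --b--▸ p0, --b--▸ p1
  p1 = a.a.b.0 :: --a--▸ p2
  p2 = a.b.0 :: --a--▸ p3
  p3 = b.0 :: --b--▸ p4
  p4 = 0 :: (no moves)
Reachable graph of Q (5 states):
  q0 = rec X. b.a.a.b.0 + a.X :: --a--▸ q0, --b--▸ q1
  q1 = a.a.b.0 :: --a--▸ q2
  q2 = a.b.0 :: --a--▸ q3
  q3 = b.0 :: --b--▸ q4
  q4 = 0 :: (no moves)
Trace ⟨bb⟩ through P, begin at {p0}:
  after b @ step 1: {p0, p1}
  after b @ step 2: {p0, p1}
  P completes σ.
Trace ⟨bb⟩ through Q, begin at {q0}:
  after b @ step 1: {q1}
  after b @ step 2: ∅ (Q stuck)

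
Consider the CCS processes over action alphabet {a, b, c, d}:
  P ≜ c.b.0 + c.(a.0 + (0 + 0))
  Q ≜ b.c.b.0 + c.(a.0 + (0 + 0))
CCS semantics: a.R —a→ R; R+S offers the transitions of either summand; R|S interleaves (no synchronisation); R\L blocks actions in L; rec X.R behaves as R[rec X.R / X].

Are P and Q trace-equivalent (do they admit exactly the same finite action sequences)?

Reachable graph of P (4 states):
  s0 = c.b.0 + c.(a.0 + (0 + 0)) | —c→ s1, —c→ s2
  s1 = a.0 + (0 + 0) | —a→ s3
  s2 = b.0 | —b→ s3
  s3 = 0 | stopped
Reachable graph of Q (5 states):
  t0 = b.c.b.0 + c.(a.0 + (0 + 0)) | —b→ t1, —c→ t2
  t1 = c.b.0 | —c→ t3
  t2 = a.0 + (0 + 0) | —a→ t4
  t3 = b.0 | —b→ t4
  t4 = 0 | stopped
Executing cb from P (initial set {s0}):
  step 1 (c): {s1, s2}
  step 2 (b): {s3}
  — P admits the full trace.
Executing cb from Q (initial set {t0}):
  step 1 (c): {t2}
  step 2 (b): no successor for Q

traces(P) ≠ traces(Q) — witness ⟨cb⟩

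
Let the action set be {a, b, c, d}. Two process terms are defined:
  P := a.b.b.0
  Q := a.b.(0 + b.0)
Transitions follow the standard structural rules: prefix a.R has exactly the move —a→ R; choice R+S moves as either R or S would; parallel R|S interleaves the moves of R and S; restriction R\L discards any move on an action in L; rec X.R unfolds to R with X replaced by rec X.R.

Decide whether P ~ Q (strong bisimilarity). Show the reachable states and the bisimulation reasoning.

YES

P's transition system — 4 states:
  p0 = a.b.b.0 :: ··a··> p1
  p1 = b.b.0 :: ··b··> p2
  p2 = b.0 :: ··b··> p3
  p3 = 0 :: ∅
Q's transition system — 4 states:
  q0 = a.b.(0 + b.0) :: ··a··> q1
  q1 = b.(0 + b.0) :: ··b··> q2
  q2 = 0 + b.0 :: ··b··> q3
  q3 = 0 :: ∅
Bisimilarity quotient blocks:
  B0 = {p0, q0}
  B1 = {p1, q1}
  B2 = {p2, q2}
  B3 = {p3, q3}
p0 ∈ B0, q0 ∈ B0 → same block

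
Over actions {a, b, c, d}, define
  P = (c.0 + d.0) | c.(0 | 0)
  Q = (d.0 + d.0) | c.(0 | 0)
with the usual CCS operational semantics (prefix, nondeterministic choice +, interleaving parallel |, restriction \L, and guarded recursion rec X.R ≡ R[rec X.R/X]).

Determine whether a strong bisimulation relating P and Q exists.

NO

LTS(P): 4 reachable states
  p0 = (c.0 + d.0) | c.(0 | 0) → -c-> p1, -c-> p2, -d-> p2
  p1 = (c.0 + d.0) | (0 | 0) → -c-> p3, -d-> p3
  p2 = 0 | c.(0 | 0) → -c-> p3
  p3 = 0 | (0 | 0) → deadlocked
LTS(Q): 4 reachable states
  q0 = (d.0 + d.0) | c.(0 | 0) → -c-> q1, -d-> q2
  q1 = (d.0 + d.0) | (0 | 0) → -d-> q3
  q2 = 0 | c.(0 | 0) → -c-> q3
  q3 = 0 | (0 | 0) → deadlocked
Partition-refinement fixed point:
  B0 = {p0}
  B1 = {p2, q2}
  B2 = {p3, q3}
  B3 = {p1}
  B4 = {q0}
  B5 = {q1}
p0 ∈ B0, q0 ∈ B4 → different blocks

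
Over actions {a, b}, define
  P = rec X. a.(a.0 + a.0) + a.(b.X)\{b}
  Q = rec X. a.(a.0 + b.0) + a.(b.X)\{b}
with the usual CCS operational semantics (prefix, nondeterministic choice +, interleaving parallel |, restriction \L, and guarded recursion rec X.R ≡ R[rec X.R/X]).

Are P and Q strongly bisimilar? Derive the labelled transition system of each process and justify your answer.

P ≁ Q

LTS(P): 4 reachable states
  m0 = rec X. a.(a.0 + a.0) + a.(b.X)\{b} ⊢ -a-> m1, -a-> m2
  m1 = (b.(rec X. a.(a.0 + a.0) + a.(b.X)\{b}))\{b} ⊢ stopped
  m2 = a.0 + a.0 ⊢ -a-> m3
  m3 = 0 ⊢ stopped
LTS(Q): 4 reachable states
  n0 = rec X. a.(a.0 + b.0) + a.(b.X)\{b} ⊢ -a-> n1, -a-> n2
  n1 = (b.(rec X. a.(a.0 + b.0) + a.(b.X)\{b}))\{b} ⊢ stopped
  n2 = a.0 + b.0 ⊢ -a-> n3, -b-> n3
  n3 = 0 ⊢ stopped
Coarsest stable partition (strong bisimilarity classes):
  B0 = {m0}
  B1 = {m2}
  B2 = {m1, m3, n1, n3}
  B3 = {n0}
  B4 = {n2}
m0 ∈ B0, n0 ∈ B3 → different blocks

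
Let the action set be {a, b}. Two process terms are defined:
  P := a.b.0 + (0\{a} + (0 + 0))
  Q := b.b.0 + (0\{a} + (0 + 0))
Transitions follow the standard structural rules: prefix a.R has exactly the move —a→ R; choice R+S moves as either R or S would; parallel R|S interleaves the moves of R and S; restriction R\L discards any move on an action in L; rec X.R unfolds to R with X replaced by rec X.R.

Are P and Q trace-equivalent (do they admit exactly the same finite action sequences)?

P's transition system — 3 states:
  s0 = a.b.0 + (0\{a} + (0 + 0)) | --a--▸ s1
  s1 = b.0 | --b--▸ s2
  s2 = 0 | ·
Q's transition system — 3 states:
  t0 = b.b.0 + (0\{a} + (0 + 0)) | --b--▸ t1
  t1 = b.0 | --b--▸ t2
  t2 = 0 | ·
Run σ = ⟨a⟩ on P: start {s0}
  step 1 (a): {s1}
  P completes σ.
Run σ = ⟨a⟩ on Q: start {t0}
  step 1 (a): ∅  — Q cannot continue

trace-distinct — witness ⟨a⟩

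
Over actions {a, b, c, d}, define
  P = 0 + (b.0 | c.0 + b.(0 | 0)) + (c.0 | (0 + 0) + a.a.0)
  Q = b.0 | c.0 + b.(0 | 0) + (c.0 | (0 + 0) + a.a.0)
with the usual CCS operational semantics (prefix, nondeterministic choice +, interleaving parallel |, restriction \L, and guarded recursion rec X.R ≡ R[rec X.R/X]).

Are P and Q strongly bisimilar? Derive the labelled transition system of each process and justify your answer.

LTS(P): 7 reachable states
  m0 = 0 + (b.0 | c.0 + b.(0 | 0)) + (c.0 | (0 + 0) + a.a.0) :: -a-> m1, -b-> m2, -b-> m3, -c-> m4, -c-> m5
  m1 = a.0 :: -a-> m6
  m2 = 0 | 0 :: ·
  m3 = 0 | c.0 :: -c-> m2
  m4 = 0 | (0 + 0) :: ·
  m5 = b.0 | 0 :: -b-> m2
  m6 = 0 :: ·
LTS(Q): 7 reachable states
  n0 = b.0 | c.0 + b.(0 | 0) + (c.0 | (0 + 0) + a.a.0) :: -a-> n1, -b-> n2, -b-> n3, -c-> n4, -c-> n5
  n1 = a.0 :: -a-> n6
  n2 = 0 | 0 :: ·
  n3 = 0 | c.0 :: -c-> n2
  n4 = 0 | (0 + 0) :: ·
  n5 = b.0 | 0 :: -b-> n2
  n6 = 0 :: ·
Coarsest stable partition (strong bisimilarity classes):
  B0 = {m0, n0}
  B1 = {m2, m4, m6, n2, n4, n6}
  B2 = {m3, n3}
  B3 = {m5, n5}
  B4 = {m1, n1}
m0 ∈ B0, n0 ∈ B0 → same block

bisimilar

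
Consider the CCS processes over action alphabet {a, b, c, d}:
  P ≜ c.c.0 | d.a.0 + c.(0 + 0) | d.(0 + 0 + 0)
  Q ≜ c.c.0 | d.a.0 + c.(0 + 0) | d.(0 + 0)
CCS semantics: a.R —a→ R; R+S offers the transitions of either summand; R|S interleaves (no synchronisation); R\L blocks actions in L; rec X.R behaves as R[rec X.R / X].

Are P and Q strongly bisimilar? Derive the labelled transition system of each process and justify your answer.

LTS(P): 12 reachable states
  p0 = c.c.0 | d.a.0 + c.(0 + 0) | d.(0 + 0 + 0) has moves ··c··> p1, ··c··> p2, ··d··> p3, ··d··> p4
  p1 = (0 + 0) | d.(0 + 0 + 0) has moves ··d··> p5
  p2 = c.0 | d.a.0 has moves ··c··> p6, ··d··> p7
  p3 = c.(0 + 0) | (0 + 0 + 0) has moves ··c··> p5
  p4 = c.c.0 | a.0 has moves ··a··> p8, ··c··> p7
  p5 = (0 + 0) | (0 + 0 + 0) has moves stopped
  p6 = 0 | d.a.0 has moves ··d··> p9
  p7 = c.0 | a.0 has moves ··a··> p10, ··c··> p9
  p8 = c.c.0 | 0 has moves ··c··> p10
  p9 = 0 | a.0 has moves ··a··> p11
  p10 = c.0 | 0 has moves ··c··> p11
  p11 = 0 | 0 has moves stopped
LTS(Q): 12 reachable states
  q0 = c.c.0 | d.a.0 + c.(0 + 0) | d.(0 + 0) has moves ··c··> q1, ··c··> q2, ··d··> q3, ··d··> q4
  q1 = (0 + 0) | d.(0 + 0) has moves ··d··> q5
  q2 = c.0 | d.a.0 has moves ··c··> q6, ··d··> q7
  q3 = c.(0 + 0) | (0 + 0) has moves ··c··> q5
  q4 = c.c.0 | a.0 has moves ··a··> q8, ··c··> q7
  q5 = (0 + 0) | (0 + 0) has moves stopped
  q6 = 0 | d.a.0 has moves ··d··> q9
  q7 = c.0 | a.0 has moves ··a··> q10, ··c··> q9
  q8 = c.c.0 | 0 has moves ··c··> q10
  q9 = 0 | a.0 has moves ··a··> q11
  q10 = c.0 | 0 has moves ··c··> q11
  q11 = 0 | 0 has moves stopped
Coarsest stable partition (strong bisimilarity classes):
  B0 = {p0, q0}
  B1 = {p10, p3, q10, q3}
  B2 = {p11, p5, q11, q5}
  B3 = {p2, q2}
  B4 = {p7, q7}
  B5 = {p9, q9}
  B6 = {p6, q6}
  B7 = {p4, q4}
  B8 = {p8, q8}
  B9 = {p1, q1}
p0 ∈ B0, q0 ∈ B0 → same block

bisimilar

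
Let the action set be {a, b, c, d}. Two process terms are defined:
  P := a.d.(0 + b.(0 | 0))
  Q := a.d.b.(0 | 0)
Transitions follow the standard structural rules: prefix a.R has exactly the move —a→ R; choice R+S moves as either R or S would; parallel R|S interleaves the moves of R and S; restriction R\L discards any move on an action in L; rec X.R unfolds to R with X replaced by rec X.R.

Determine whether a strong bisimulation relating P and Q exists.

bisimilar

Reachable graph of P (4 states):
  u0 = a.d.(0 + b.(0 | 0)) | =a=> u1
  u1 = d.(0 + b.(0 | 0)) | =d=> u2
  u2 = 0 + b.(0 | 0) | =b=> u3
  u3 = 0 | 0 | (no moves)
Reachable graph of Q (4 states):
  v0 = a.d.b.(0 | 0) | =a=> v1
  v1 = d.b.(0 | 0) | =d=> v2
  v2 = b.(0 | 0) | =b=> v3
  v3 = 0 | 0 | (no moves)
Partition-refinement fixed point:
  B0 = {u0, v0}
  B1 = {u1, v1}
  B2 = {u2, v2}
  B3 = {u3, v3}
u0 ∈ B0, v0 ∈ B0 → same block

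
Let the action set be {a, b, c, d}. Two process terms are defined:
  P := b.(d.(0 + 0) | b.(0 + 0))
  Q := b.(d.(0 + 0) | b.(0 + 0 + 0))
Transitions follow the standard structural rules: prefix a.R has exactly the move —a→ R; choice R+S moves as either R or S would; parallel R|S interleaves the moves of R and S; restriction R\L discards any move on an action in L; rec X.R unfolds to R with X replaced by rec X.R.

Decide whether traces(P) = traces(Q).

LTS(P): 5 reachable states
  p0 = b.(d.(0 + 0) | b.(0 + 0)) → -b-> p1
  p1 = d.(0 + 0) | b.(0 + 0) → -b-> p2, -d-> p3
  p2 = d.(0 + 0) | (0 + 0) → -d-> p4
  p3 = (0 + 0) | b.(0 + 0) → -b-> p4
  p4 = (0 + 0) | (0 + 0) → ·
LTS(Q): 5 reachable states
  q0 = b.(d.(0 + 0) | b.(0 + 0 + 0)) → -b-> q1
  q1 = d.(0 + 0) | b.(0 + 0 + 0) → -b-> q2, -d-> q3
  q2 = d.(0 + 0) | (0 + 0 + 0) → -d-> q4
  q3 = (0 + 0) | b.(0 + 0 + 0) → -b-> q4
  q4 = (0 + 0) | (0 + 0 + 0) → ·
Bisimilarity quotient blocks:
  B0 = {p0, q0}
  B1 = {p1, q1}
  B2 = {p2, q2}
  B3 = {p4, q4}
  B4 = {p3, q3}
p0 ∈ B0, q0 ∈ B0 → same block
Bisimilar ⇒ trace-equivalent.

trace-equivalent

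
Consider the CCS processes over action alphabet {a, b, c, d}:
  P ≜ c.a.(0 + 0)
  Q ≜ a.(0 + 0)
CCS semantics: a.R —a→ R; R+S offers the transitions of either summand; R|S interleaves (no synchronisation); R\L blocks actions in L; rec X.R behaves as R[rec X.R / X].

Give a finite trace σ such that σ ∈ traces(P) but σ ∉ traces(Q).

Reachable graph of P (3 states):
  m0 = c.a.(0 + 0) | ··c··> m1
  m1 = a.(0 + 0) | ··a··> m2
  m2 = 0 + 0 | ·
Reachable graph of Q (2 states):
  n0 = a.(0 + 0) | ··a··> n1
  n1 = 0 + 0 | ·
Executing c from P (initial set {m0}):
  step 1 (c): {m1}
  — P admits the full trace.
Executing c from Q (initial set {n0}):
  step 1 (c): ∅ (Q stuck)

c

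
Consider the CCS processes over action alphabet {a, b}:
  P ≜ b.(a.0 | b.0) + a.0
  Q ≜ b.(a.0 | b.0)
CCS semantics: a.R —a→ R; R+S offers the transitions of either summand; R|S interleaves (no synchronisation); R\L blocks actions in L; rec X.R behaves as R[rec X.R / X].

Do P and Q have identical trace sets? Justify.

NO — witness ⟨a⟩

Reachable graph of P (6 states):
  u0 = b.(a.0 | b.0) + a.0 | -a-> u1, -b-> u2
  u1 = 0 | ∅
  u2 = a.0 | b.0 | -a-> u3, -b-> u4
  u3 = 0 | b.0 | -b-> u5
  u4 = a.0 | 0 | -a-> u5
  u5 = 0 | 0 | ∅
Reachable graph of Q (5 states):
  v0 = b.(a.0 | b.0) | -b-> v1
  v1 = a.0 | b.0 | -a-> v2, -b-> v3
  v2 = 0 | b.0 | -b-> v4
  v3 = a.0 | 0 | -a-> v4
  v4 = 0 | 0 | ∅
Executing a from P (initial set {u0}):
  [1] a ⇒ {u1}
  — P admits the full trace.
Executing a from Q (initial set {v0}):
  [1] a ⇒ no successor for Q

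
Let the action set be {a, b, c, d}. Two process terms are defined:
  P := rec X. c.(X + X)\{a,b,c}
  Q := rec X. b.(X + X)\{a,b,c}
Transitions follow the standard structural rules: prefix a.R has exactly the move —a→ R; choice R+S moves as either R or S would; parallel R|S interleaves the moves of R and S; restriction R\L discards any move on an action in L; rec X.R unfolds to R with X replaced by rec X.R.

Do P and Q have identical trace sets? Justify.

trace-distinct — witness ⟨c⟩

LTS(P): 2 reachable states
  s0 = rec X. c.(X + X)\{a,b,c} :: —c→ s1
  s1 = ((rec X. c.(X + X)\{a,b,c}) + (rec X. c.(X + X)\{a,b,c}))\{a,b,c} :: deadlocked
LTS(Q): 2 reachable states
  t0 = rec X. b.(X + X)\{a,b,c} :: —b→ t1
  t1 = ((rec X. b.(X + X)\{a,b,c}) + (rec X. b.(X + X)\{a,b,c}))\{a,b,c} :: deadlocked
Trace ⟨c⟩ through P, begin at {s0}:
  after c @ step 1: {s1}
  P completes σ.
Trace ⟨c⟩ through Q, begin at {t0}:
  after c @ step 1: ∅ (Q stuck)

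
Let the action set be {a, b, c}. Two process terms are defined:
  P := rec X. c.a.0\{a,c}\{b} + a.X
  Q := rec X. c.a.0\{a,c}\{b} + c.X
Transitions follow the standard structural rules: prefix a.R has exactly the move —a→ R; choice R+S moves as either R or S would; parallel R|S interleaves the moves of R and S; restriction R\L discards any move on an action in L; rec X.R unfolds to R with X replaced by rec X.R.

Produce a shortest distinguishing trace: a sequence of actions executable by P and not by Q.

LTS(P): 3 reachable states
  u0 = rec X. c.a.0\{a,c}\{b} + a.X ⊢ -a-> u0, -c-> u1
  u1 = a.0\{a,c}\{b} ⊢ -a-> u2
  u2 = 0\{a,c}\{b} ⊢ ∅
LTS(Q): 3 reachable states
  v0 = rec X. c.a.0\{a,c}\{b} + c.X ⊢ -c-> v0, -c-> v1
  v1 = a.0\{a,c}\{b} ⊢ -a-> v2
  v2 = 0\{a,c}\{b} ⊢ ∅
Run σ = ⟨a⟩ on P: start {u0}
  step 1 (a): {u0}
  — P admits the full trace.
Run σ = ⟨a⟩ on Q: start {v0}
  step 1 (a): ∅  — Q cannot continue

a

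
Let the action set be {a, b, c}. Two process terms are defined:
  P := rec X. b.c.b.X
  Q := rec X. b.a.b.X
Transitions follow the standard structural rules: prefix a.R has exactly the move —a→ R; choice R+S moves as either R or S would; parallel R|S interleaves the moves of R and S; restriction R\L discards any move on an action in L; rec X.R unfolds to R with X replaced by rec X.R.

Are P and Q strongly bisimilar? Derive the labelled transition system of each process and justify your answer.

Reachable graph of P (3 states):
  m0 = rec X. b.c.b.X | =b=> m1
  m1 = c.b.(rec X. b.c.b.X) | =c=> m2
  m2 = b.(rec X. b.c.b.X) | =b=> m0
Reachable graph of Q (3 states):
  n0 = rec X. b.a.b.X | =b=> n1
  n1 = a.b.(rec X. b.a.b.X) | =a=> n2
  n2 = b.(rec X. b.a.b.X) | =b=> n0
Partition-refinement fixed point:
  B0 = {m0}
  B1 = {m1}
  B2 = {m2}
  B3 = {n0}
  B4 = {n1}
  B5 = {n2}
m0 ∈ B0, n0 ∈ B3 → different blocks

NO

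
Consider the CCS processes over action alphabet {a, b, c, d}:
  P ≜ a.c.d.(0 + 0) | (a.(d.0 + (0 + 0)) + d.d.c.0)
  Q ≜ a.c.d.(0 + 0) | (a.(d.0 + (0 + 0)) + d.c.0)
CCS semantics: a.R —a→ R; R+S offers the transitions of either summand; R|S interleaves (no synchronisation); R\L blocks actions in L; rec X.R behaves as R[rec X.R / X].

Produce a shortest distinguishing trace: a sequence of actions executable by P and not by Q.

Reachable graph of P (20 states):
  m0 = a.c.d.(0 + 0) | (a.(d.0 + (0 + 0)) + d.d.c.0) | --a--▸ m1, --a--▸ m2, --d--▸ m3
  m1 = a.c.d.(0 + 0) | (d.0 + (0 + 0)) | --a--▸ m4, --d--▸ m5
  m2 = c.d.(0 + 0) | (a.(d.0 + (0 + 0)) + d.d.c.0) | --a--▸ m4, --c--▸ m6, --d--▸ m7
  m3 = a.c.d.(0 + 0) | d.c.0 | --a--▸ m7, --d--▸ m8
  m4 = c.d.(0 + 0) | (d.0 + (0 + 0)) | --c--▸ m9, --d--▸ m10
  m5 = a.c.d.(0 + 0) | 0 | --a--▸ m10
  m6 = d.(0 + 0) | (a.(d.0 + (0 + 0)) + d.d.c.0) | --a--▸ m9, --d--▸ m11, --d--▸ m12
  m7 = c.d.(0 + 0) | d.c.0 | --c--▸ m12, --d--▸ m13
  m8 = a.c.d.(0 + 0) | c.0 | --a--▸ m13, --c--▸ m5
  m9 = d.(0 + 0) | (d.0 + (0 + 0)) | --d--▸ m14, --d--▸ m15
  m10 = c.d.(0 + 0) | 0 | --c--▸ m15
  m11 = (0 + 0) | (a.(d.0 + (0 + 0)) + d.d.c.0) | --a--▸ m14, --d--▸ m16
  m12 = d.(0 + 0) | d.c.0 | --d--▸ m16, --d--▸ m17
  m13 = c.d.(0 + 0) | c.0 | --c--▸ m10, --c--▸ m17
  m14 = (0 + 0) | (d.0 + (0 + 0)) | --d--▸ m18
  m15 = d.(0 + 0) | 0 | --d--▸ m18
  m16 = (0 + 0) | d.c.0 | --d--▸ m19
  m17 = d.(0 + 0) | c.0 | --c--▸ m15, --d--▸ m19
  m18 = (0 + 0) | 0 | (no moves)
  m19 = (0 + 0) | c.0 | --c--▸ m18
Reachable graph of Q (16 states):
  n0 = a.c.d.(0 + 0) | (a.(d.0 + (0 + 0)) + d.c.0) | --a--▸ n1, --a--▸ n2, --d--▸ n3
  n1 = a.c.d.(0 + 0) | (d.0 + (0 + 0)) | --a--▸ n4, --d--▸ n5
  n2 = c.d.(0 + 0) | (a.(d.0 + (0 + 0)) + d.c.0) | --a--▸ n4, --c--▸ n6, --d--▸ n7
  n3 = a.c.d.(0 + 0) | c.0 | --a--▸ n7, --c--▸ n5
  n4 = c.d.(0 + 0) | (d.0 + (0 + 0)) | --c--▸ n8, --d--▸ n9
  n5 = a.c.d.(0 + 0) | 0 | --a--▸ n9
  n6 = d.(0 + 0) | (a.(d.0 + (0 + 0)) + d.c.0) | --a--▸ n8, --d--▸ n10, --d--▸ n11
  n7 = c.d.(0 + 0) | c.0 | --c--▸ n11, --c--▸ n9
  n8 = d.(0 + 0) | (d.0 + (0 + 0)) | --d--▸ n12, --d--▸ n13
  n9 = c.d.(0 + 0) | 0 | --c--▸ n13
  n10 = (0 + 0) | (a.(d.0 + (0 + 0)) + d.c.0) | --a--▸ n12, --d--▸ n14
  n11 = d.(0 + 0) | c.0 | --c--▸ n13, --d--▸ n14
  n12 = (0 + 0) | (d.0 + (0 + 0)) | --d--▸ n15
  n13 = d.(0 + 0) | 0 | --d--▸ n15
  n14 = (0 + 0) | c.0 | --c--▸ n15
  n15 = (0 + 0) | 0 | (no moves)
Run σ = ⟨dd⟩ on P: start {m0}
  step 1 (d): {m3}
  step 2 (d): {m8}
  ✓ P
Run σ = ⟨dd⟩ on Q: start {n0}
  step 1 (d): {n3}
  step 2 (d): ∅ (Q stuck)

dd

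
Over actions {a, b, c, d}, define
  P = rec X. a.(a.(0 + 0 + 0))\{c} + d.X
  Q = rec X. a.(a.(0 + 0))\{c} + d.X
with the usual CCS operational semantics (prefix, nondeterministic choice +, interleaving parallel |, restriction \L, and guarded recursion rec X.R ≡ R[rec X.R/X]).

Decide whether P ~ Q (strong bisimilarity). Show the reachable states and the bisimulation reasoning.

bisimilar

LTS(P): 3 reachable states
  p0 = rec X. a.(a.(0 + 0 + 0))\{c} + d.X | =a=> p1, =d=> p0
  p1 = (a.(0 + 0 + 0))\{c} | =a=> p2
  p2 = (0 + 0 + 0)\{c} | stopped
LTS(Q): 3 reachable states
  q0 = rec X. a.(a.(0 + 0))\{c} + d.X | =a=> q1, =d=> q0
  q1 = (a.(0 + 0))\{c} | =a=> q2
  q2 = (0 + 0)\{c} | stopped
Bisimilarity quotient blocks:
  B0 = {p0, q0}
  B1 = {p1, q1}
  B2 = {p2, q2}
p0 ∈ B0, q0 ∈ B0 → same block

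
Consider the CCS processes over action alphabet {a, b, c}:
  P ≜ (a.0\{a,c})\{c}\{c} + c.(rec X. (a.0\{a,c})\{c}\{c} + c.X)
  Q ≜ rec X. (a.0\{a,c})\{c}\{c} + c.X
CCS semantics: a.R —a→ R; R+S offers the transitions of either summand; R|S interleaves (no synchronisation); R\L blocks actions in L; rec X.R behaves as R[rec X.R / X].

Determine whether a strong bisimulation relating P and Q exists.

YES

Reachable graph of P (3 states):
  p0 = (a.0\{a,c})\{c}\{c} + c.(rec X. (a.0\{a,c})\{c}\{c} + c.X) | -a-> p1, -c-> p2
  p1 = 0\{a,c}\{c}\{c} | ∅
  p2 = rec X. (a.0\{a,c})\{c}\{c} + c.X | -a-> p1, -c-> p2
Reachable graph of Q (2 states):
  q0 = rec X. (a.0\{a,c})\{c}\{c} + c.X | -a-> q1, -c-> q0
  q1 = 0\{a,c}\{c}\{c} | ∅
Partition-refinement fixed point:
  B0 = {p0, p2, q0}
  B1 = {p1, q1}
p0 ∈ B0, q0 ∈ B0 → same block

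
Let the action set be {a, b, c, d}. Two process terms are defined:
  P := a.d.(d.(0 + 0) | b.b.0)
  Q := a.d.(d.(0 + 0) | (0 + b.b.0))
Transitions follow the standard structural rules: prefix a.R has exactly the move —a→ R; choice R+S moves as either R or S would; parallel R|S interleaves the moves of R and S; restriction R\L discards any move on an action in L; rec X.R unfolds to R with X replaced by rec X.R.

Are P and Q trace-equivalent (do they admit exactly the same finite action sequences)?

YES

P's transition system — 8 states:
  m0 = a.d.(d.(0 + 0) | b.b.0) | ··a··> m1
  m1 = d.(d.(0 + 0) | b.b.0) | ··d··> m2
  m2 = d.(0 + 0) | b.b.0 | ··b··> m3, ··d··> m4
  m3 = d.(0 + 0) | b.0 | ··b··> m5, ··d··> m6
  m4 = (0 + 0) | b.b.0 | ··b··> m6
  m5 = d.(0 + 0) | 0 | ··d··> m7
  m6 = (0 + 0) | b.0 | ··b··> m7
  m7 = (0 + 0) | 0 | (no moves)
Q's transition system — 8 states:
  n0 = a.d.(d.(0 + 0) | (0 + b.b.0)) | ··a··> n1
  n1 = d.(d.(0 + 0) | (0 + b.b.0)) | ··d··> n2
  n2 = d.(0 + 0) | (0 + b.b.0) | ··b··> n3, ··d··> n4
  n3 = d.(0 + 0) | b.0 | ··b··> n5, ··d··> n6
  n4 = (0 + 0) | (0 + b.b.0) | ··b··> n6
  n5 = d.(0 + 0) | 0 | ··d··> n7
  n6 = (0 + 0) | b.0 | ··b··> n7
  n7 = (0 + 0) | 0 | (no moves)
Coarsest stable partition (strong bisimilarity classes):
  B0 = {m0, n0}
  B1 = {m1, n1}
  B2 = {m2, n2}
  B3 = {m4, n4}
  B4 = {m6, n6}
  B5 = {m7, n7}
  B6 = {m3, n3}
  B7 = {m5, n5}
m0 ∈ B0, n0 ∈ B0 → same block
Bisimilar ⇒ trace-equivalent.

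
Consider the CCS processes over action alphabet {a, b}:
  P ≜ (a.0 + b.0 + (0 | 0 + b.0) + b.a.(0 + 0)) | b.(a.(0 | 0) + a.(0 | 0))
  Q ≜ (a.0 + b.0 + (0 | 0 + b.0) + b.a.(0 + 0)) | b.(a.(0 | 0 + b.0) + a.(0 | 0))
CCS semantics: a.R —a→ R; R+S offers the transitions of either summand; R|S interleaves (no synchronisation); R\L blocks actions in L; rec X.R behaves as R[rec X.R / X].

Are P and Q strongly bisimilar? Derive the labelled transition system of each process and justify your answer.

not bisimilar

Reachable graph of P (12 states):
  u0 = (a.0 + b.0 + (0 | 0 + b.0) + b.a.(0 + 0)) | b.(a.(0 | 0) + a.(0 | 0)) → ··a··> u1, ··b··> u1, ··b··> u2, ··b··> u3
  u1 = 0 | b.(a.(0 | 0) + a.(0 | 0)) → ··b··> u4
  u2 = (a.0 + b.0 + (0 | 0 + b.0) + b.a.(0 + 0)) | (a.(0 | 0) + a.(0 | 0)) → ··a··> u4, ··a··> u5, ··b··> u4, ··b··> u6
  u3 = a.(0 + 0) | b.(a.(0 | 0) + a.(0 | 0)) → ··a··> u7, ··b··> u6
  u4 = 0 | (a.(0 | 0) + a.(0 | 0)) → ··a··> u8
  u5 = (a.0 + b.0 + (0 | 0 + b.0) + b.a.(0 + 0)) | (0 | 0) → ··a··> u8, ··b··> u8, ··b··> u9
  u6 = a.(0 + 0) | (a.(0 | 0) + a.(0 | 0)) → ··a··> u10, ··a··> u9
  u7 = (0 + 0) | b.(a.(0 | 0) + a.(0 | 0)) → ··b··> u10
  u8 = 0 | (0 | 0) → deadlocked
  u9 = a.(0 + 0) | (0 | 0) → ··a··> u11
  u10 = (0 + 0) | (a.(0 | 0) + a.(0 | 0)) → ··a··> u11
  u11 = (0 + 0) | (0 | 0) → deadlocked
Reachable graph of Q (20 states):
  v0 = (a.0 + b.0 + (0 | 0 + b.0) + b.a.(0 + 0)) | b.(a.(0 | 0 + b.0) + a.(0 | 0)) → ··a··> v1, ··b··> v1, ··b··> v2, ··b··> v3
  v1 = 0 | b.(a.(0 | 0 + b.0) + a.(0 | 0)) → ··b··> v4
  v2 = (a.0 + b.0 + (0 | 0 + b.0) + b.a.(0 + 0)) | (a.(0 | 0 + b.0) + a.(0 | 0)) → ··a··> v4, ··a··> v5, ··a··> v6, ··b··> v4, ··b··> v7
  v3 = a.(0 + 0) | b.(a.(0 | 0 + b.0) + a.(0 | 0)) → ··a··> v8, ··b··> v7
  v4 = 0 | (a.(0 | 0 + b.0) + a.(0 | 0)) → ··a··> v10, ··a··> v9
  v5 = (a.0 + b.0 + (0 | 0 + b.0) + b.a.(0 + 0)) | (0 | 0 + b.0) → ··a··> v9, ··b··> v11, ··b··> v12, ··b··> v9
  v6 = (a.0 + b.0 + (0 | 0 + b.0) + b.a.(0 + 0)) | (0 | 0) → ··a··> v10, ··b··> v10, ··b··> v13
  v7 = a.(0 + 0) | (a.(0 | 0 + b.0) + a.(0 | 0)) → ··a··> v12, ··a··> v13, ··a··> v14
  v8 = (0 + 0) | b.(a.(0 | 0 + b.0) + a.(0 | 0)) → ··b··> v14
  v9 = 0 | (0 | 0 + b.0) → ··b··> v15
  v10 = 0 | (0 | 0) → deadlocked
  v11 = (a.0 + b.0 + (0 | 0 + b.0) + b.a.(0 + 0)) | 0 → ··a··> v15, ··b··> v15, ··b··> v16
  v12 = a.(0 + 0) | (0 | 0 + b.0) → ··a··> v17, ··b··> v16
  v13 = a.(0 + 0) | (0 | 0) → ··a··> v18
  v14 = (0 + 0) | (a.(0 | 0 + b.0) + a.(0 | 0)) → ··a··> v17, ··a··> v18
  v15 = 0 | 0 → deadlocked
  v16 = a.(0 + 0) | 0 → ··a··> v19
  v17 = (0 + 0) | (0 | 0 + b.0) → ··b··> v19
  v18 = (0 + 0) | (0 | 0) → deadlocked
  v19 = (0 + 0) | 0 → deadlocked
Bisimilarity quotient blocks:
  B0 = {u0}
  B1 = {u3}
  B2 = {u6}
  B3 = {u10, u4, u9, v13, v16}
  B4 = {u11, u8, v10, v15, v18, v19}
  B5 = {u1, u7}
  B6 = {u2}
  B7 = {u5, v11, v6}
  B8 = {v0}
  B9 = {v2}
  B10 = {v7}
  B11 = {v12}
  B12 = {v17, v9}
  B13 = {v14, v4}
  B14 = {v5}
  B15 = {v1, v8}
  B16 = {v3}
u0 ∈ B0, v0 ∈ B8 → different blocks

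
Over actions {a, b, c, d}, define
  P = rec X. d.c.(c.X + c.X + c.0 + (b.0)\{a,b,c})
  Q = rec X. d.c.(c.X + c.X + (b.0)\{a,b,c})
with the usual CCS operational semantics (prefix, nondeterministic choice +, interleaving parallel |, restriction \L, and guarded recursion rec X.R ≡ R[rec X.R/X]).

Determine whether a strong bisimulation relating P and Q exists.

Reachable graph of P (4 states):
  m0 = rec X. d.c.(c.X + c.X + c.0 + (b.0)\{a,b,c}) :: —d→ m1
  m1 = c.(c.(rec X. d.c.(c.X + c.X + c.0 + (b.0)\{a,b,c})) + c.(rec X. d.c.(c.X + c.X + c.0 + (b.0)\{a,b,c})) + c.0 + (b.0)\{a,b,c}) :: —c→ m2
  m2 = c.(rec X. d.c.(c.X + c.X + c.0 + (b.0)\{a,b,c})) + c.(rec X. d.c.(c.X + c.X + c.0 + (b.0)\{a,b,c})) + c.0 + (b.0)\{a,b,c} :: —c→ m0, —c→ m3
  m3 = 0 :: stopped
Reachable graph of Q (3 states):
  n0 = rec X. d.c.(c.X + c.X + (b.0)\{a,b,c}) :: —d→ n1
  n1 = c.(c.(rec X. d.c.(c.X + c.X + (b.0)\{a,b,c})) + c.(rec X. d.c.(c.X + c.X + (b.0)\{a,b,c})) + (b.0)\{a,b,c}) :: —c→ n2
  n2 = c.(rec X. d.c.(c.X + c.X + (b.0)\{a,b,c})) + c.(rec X. d.c.(c.X + c.X + (b.0)\{a,b,c})) + (b.0)\{a,b,c} :: —c→ n0
Partition-refinement fixed point:
  B0 = {m0}
  B1 = {m1}
  B2 = {m2}
  B3 = {m3}
  B4 = {n0}
  B5 = {n1}
  B6 = {n2}
m0 ∈ B0, n0 ∈ B4 → different blocks

P ≁ Q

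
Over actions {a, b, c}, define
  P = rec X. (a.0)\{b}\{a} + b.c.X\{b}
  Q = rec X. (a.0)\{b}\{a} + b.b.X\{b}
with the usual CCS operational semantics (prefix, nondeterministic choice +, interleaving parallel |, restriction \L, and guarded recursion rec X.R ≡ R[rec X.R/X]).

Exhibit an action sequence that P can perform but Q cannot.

LTS(P): 3 reachable states
  s0 = rec X. (a.0)\{b}\{a} + b.c.X\{b} | —b→ s1
  s1 = c.(rec X. (a.0)\{b}\{a} + b.c.X\{b})\{b} | —c→ s2
  s2 = (rec X. (a.0)\{b}\{a} + b.c.X\{b})\{b} | ∅
LTS(Q): 3 reachable states
  t0 = rec X. (a.0)\{b}\{a} + b.b.X\{b} | —b→ t1
  t1 = b.(rec X. (a.0)\{b}\{a} + b.b.X\{b})\{b} | —b→ t2
  t2 = (rec X. (a.0)\{b}\{a} + b.b.X\{b})\{b} | ∅
Trace ⟨bc⟩ through P, begin at {s0}:
  [1] b ⇒ {s1}
  [2] c ⇒ {s2}
  P completes σ.
Trace ⟨bc⟩ through Q, begin at {t0}:
  [1] b ⇒ {t1}
  [2] c ⇒ ∅ (Q stuck)

bc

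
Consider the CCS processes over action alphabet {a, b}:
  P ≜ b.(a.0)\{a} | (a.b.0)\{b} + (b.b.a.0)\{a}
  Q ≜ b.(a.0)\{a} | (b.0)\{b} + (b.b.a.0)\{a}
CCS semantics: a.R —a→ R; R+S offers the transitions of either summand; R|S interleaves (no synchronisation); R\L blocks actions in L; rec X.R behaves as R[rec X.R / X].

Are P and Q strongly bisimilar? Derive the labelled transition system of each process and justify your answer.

P ≁ Q

LTS(P): 6 reachable states
  m0 = b.(a.0)\{a} | (a.b.0)\{b} + (b.b.a.0)\{a} has moves --a--▸ m1, --b--▸ m2, --b--▸ m3
  m1 = b.(a.0)\{a} | (b.0)\{b} has moves --b--▸ m4
  m2 = (a.0)\{a} | (a.b.0)\{b} has moves --a--▸ m4
  m3 = (b.a.0)\{a} has moves --b--▸ m5
  m4 = (a.0)\{a} | (b.0)\{b} has moves deadlocked
  m5 = (a.0)\{a} has moves deadlocked
LTS(Q): 4 reachable states
  n0 = b.(a.0)\{a} | (b.0)\{b} + (b.b.a.0)\{a} has moves --b--▸ n1, --b--▸ n2
  n1 = (a.0)\{a} | (b.0)\{b} has moves deadlocked
  n2 = (b.a.0)\{a} has moves --b--▸ n3
  n3 = (a.0)\{a} has moves deadlocked
Coarsest stable partition (strong bisimilarity classes):
  B0 = {m0}
  B1 = {m1, m3, n2}
  B2 = {m4, m5, n1, n3}
  B3 = {m2}
  B4 = {n0}
m0 ∈ B0, n0 ∈ B4 → different blocks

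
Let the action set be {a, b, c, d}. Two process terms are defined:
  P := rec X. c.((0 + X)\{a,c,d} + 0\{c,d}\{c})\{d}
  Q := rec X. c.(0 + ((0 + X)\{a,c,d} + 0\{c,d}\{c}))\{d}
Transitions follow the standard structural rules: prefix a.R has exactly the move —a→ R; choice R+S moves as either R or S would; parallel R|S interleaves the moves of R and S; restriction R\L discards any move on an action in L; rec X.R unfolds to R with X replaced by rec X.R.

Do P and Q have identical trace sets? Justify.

Reachable graph of P (2 states):
  m0 = rec X. c.((0 + X)\{a,c,d} + 0\{c,d}\{c})\{d} | ··c··> m1
  m1 = ((0 + (rec X. c.((0 + X)\{a,c,d} + 0\{c,d}\{c})\{d}))\{a,c,d} + 0\{c,d}\{c})\{d} | ∅
Reachable graph of Q (2 states):
  n0 = rec X. c.(0 + ((0 + X)\{a,c,d} + 0\{c,d}\{c}))\{d} | ··c··> n1
  n1 = (0 + ((0 + (rec X. c.(0 + ((0 + X)\{a,c,d} + 0\{c,d}\{c}))\{d}))\{a,c,d} + 0\{c,d}\{c}))\{d} | ∅
Coarsest stable partition (strong bisimilarity classes):
  B0 = {m0, n0}
  B1 = {m1, n1}
m0 ∈ B0, n0 ∈ B0 → same block
Bisimilar ⇒ trace-equivalent.

traces(P) = traces(Q)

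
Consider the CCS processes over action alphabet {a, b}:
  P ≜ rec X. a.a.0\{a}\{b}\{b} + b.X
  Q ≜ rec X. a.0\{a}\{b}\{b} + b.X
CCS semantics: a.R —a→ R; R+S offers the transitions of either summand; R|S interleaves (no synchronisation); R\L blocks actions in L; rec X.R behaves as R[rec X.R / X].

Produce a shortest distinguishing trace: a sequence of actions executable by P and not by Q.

aa

Reachable graph of P (3 states):
  u0 = rec X. a.a.0\{a}\{b}\{b} + b.X :: —a→ u1, —b→ u0
  u1 = a.0\{a}\{b}\{b} :: —a→ u2
  u2 = 0\{a}\{b}\{b} :: stopped
Reachable graph of Q (2 states):
  v0 = rec X. a.0\{a}\{b}\{b} + b.X :: —a→ v1, —b→ v0
  v1 = 0\{a}\{b}\{b} :: stopped
Trace ⟨aa⟩ through P, begin at {u0}:
  after a @ step 1: {u1}
  after a @ step 2: {u2}
  ✓ P
Trace ⟨aa⟩ through Q, begin at {v0}:
  after a @ step 1: {v1}
  after a @ step 2: no successor for Q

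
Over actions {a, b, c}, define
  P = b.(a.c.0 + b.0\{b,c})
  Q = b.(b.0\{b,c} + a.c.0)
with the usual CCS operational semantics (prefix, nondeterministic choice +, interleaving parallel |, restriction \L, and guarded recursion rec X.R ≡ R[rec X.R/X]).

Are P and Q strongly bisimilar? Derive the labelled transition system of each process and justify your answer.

Reachable graph of P (5 states):
  u0 = b.(a.c.0 + b.0\{b,c}) → =b=> u1
  u1 = a.c.0 + b.0\{b,c} → =a=> u2, =b=> u3
  u2 = c.0 → =c=> u4
  u3 = 0\{b,c} → ∅
  u4 = 0 → ∅
Reachable graph of Q (5 states):
  v0 = b.(b.0\{b,c} + a.c.0) → =b=> v1
  v1 = b.0\{b,c} + a.c.0 → =a=> v2, =b=> v3
  v2 = c.0 → =c=> v4
  v3 = 0\{b,c} → ∅
  v4 = 0 → ∅
Partition-refinement fixed point:
  B0 = {u0, v0}
  B1 = {u1, v1}
  B2 = {u3, u4, v3, v4}
  B3 = {u2, v2}
u0 ∈ B0, v0 ∈ B0 → same block

P ~ Q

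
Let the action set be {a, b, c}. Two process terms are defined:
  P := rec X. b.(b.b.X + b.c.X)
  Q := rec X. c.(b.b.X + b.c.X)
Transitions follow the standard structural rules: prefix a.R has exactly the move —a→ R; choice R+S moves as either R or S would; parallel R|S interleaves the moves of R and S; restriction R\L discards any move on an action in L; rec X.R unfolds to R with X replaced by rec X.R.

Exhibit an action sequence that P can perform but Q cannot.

b

P's transition system — 4 states:
  m0 = rec X. b.(b.b.X + b.c.X) has moves =b=> m1
  m1 = b.b.(rec X. b.(b.b.X + b.c.X)) + b.c.(rec X. b.(b.b.X + b.c.X)) has moves =b=> m2, =b=> m3
  m2 = b.(rec X. b.(b.b.X + b.c.X)) has moves =b=> m0
  m3 = c.(rec X. b.(b.b.X + b.c.X)) has moves =c=> m0
Q's transition system — 4 states:
  n0 = rec X. c.(b.b.X + b.c.X) has moves =c=> n1
  n1 = b.b.(rec X. c.(b.b.X + b.c.X)) + b.c.(rec X. c.(b.b.X + b.c.X)) has moves =b=> n2, =b=> n3
  n2 = b.(rec X. c.(b.b.X + b.c.X)) has moves =b=> n0
  n3 = c.(rec X. c.(b.b.X + b.c.X)) has moves =c=> n0
Executing b from P (initial set {m0}):
  step 1 (b): {m1}
  — P admits the full trace.
Executing b from Q (initial set {n0}):
  step 1 (b): no successor for Q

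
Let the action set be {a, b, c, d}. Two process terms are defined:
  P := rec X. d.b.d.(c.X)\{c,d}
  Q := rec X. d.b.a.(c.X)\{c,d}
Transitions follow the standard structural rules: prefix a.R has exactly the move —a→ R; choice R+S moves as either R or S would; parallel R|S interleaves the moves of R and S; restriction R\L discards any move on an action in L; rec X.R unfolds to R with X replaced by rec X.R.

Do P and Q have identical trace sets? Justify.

NO — witness ⟨dbd⟩

P's transition system — 4 states:
  m0 = rec X. d.b.d.(c.X)\{c,d} :: ··d··> m1
  m1 = b.d.(c.(rec X. d.b.d.(c.X)\{c,d}))\{c,d} :: ··b··> m2
  m2 = d.(c.(rec X. d.b.d.(c.X)\{c,d}))\{c,d} :: ··d··> m3
  m3 = (c.(rec X. d.b.d.(c.X)\{c,d}))\{c,d} :: deadlocked
Q's transition system — 4 states:
  n0 = rec X. d.b.a.(c.X)\{c,d} :: ··d··> n1
  n1 = b.a.(c.(rec X. d.b.a.(c.X)\{c,d}))\{c,d} :: ··b··> n2
  n2 = a.(c.(rec X. d.b.a.(c.X)\{c,d}))\{c,d} :: ··a··> n3
  n3 = (c.(rec X. d.b.a.(c.X)\{c,d}))\{c,d} :: deadlocked
Executing dbd from P (initial set {m0}):
  after d @ step 1: {m1}
  after b @ step 2: {m2}
  after d @ step 3: {m3}
  P completes σ.
Executing dbd from Q (initial set {n0}):
  after d @ step 1: {n1}
  after b @ step 2: {n2}
  after d @ step 3: no successor for Q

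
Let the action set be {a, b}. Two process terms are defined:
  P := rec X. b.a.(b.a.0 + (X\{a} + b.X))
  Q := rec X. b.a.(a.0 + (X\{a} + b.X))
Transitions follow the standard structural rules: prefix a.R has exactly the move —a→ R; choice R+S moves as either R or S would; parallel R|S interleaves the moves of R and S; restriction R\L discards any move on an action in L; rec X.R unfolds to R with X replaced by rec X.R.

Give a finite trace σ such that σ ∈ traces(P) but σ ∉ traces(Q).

baba

LTS(P): 6 reachable states
  m0 = rec X. b.a.(b.a.0 + (X\{a} + b.X)) → =b=> m1
  m1 = a.(b.a.0 + ((rec X. b.a.(b.a.0 + (X\{a} + b.X)))\{a} + b.(rec X. b.a.(b.a.0 + (X\{a} + b.X))))) → =a=> m2
  m2 = b.a.0 + ((rec X. b.a.(b.a.0 + (X\{a} + b.X)))\{a} + b.(rec X. b.a.(b.a.0 + (X\{a} + b.X)))) → =b=> m0, =b=> m3, =b=> m4
  m3 = (a.(b.a.0 + ((rec X. b.a.(b.a.0 + (X\{a} + b.X)))\{a} + b.(rec X. b.a.(b.a.0 + (X\{a} + b.X))))))\{a} → stopped
  m4 = a.0 → =a=> m5
  m5 = 0 → stopped
LTS(Q): 5 reachable states
  n0 = rec X. b.a.(a.0 + (X\{a} + b.X)) → =b=> n1
  n1 = a.(a.0 + ((rec X. b.a.(a.0 + (X\{a} + b.X)))\{a} + b.(rec X. b.a.(a.0 + (X\{a} + b.X))))) → =a=> n2
  n2 = a.0 + ((rec X. b.a.(a.0 + (X\{a} + b.X)))\{a} + b.(rec X. b.a.(a.0 + (X\{a} + b.X)))) → =a=> n3, =b=> n0, =b=> n4
  n3 = 0 → stopped
  n4 = (a.(a.0 + ((rec X. b.a.(a.0 + (X\{a} + b.X)))\{a} + b.(rec X. b.a.(a.0 + (X\{a} + b.X))))))\{a} → stopped
Trace ⟨baba⟩ through P, begin at {m0}:
  step 1 (b): {m1}
  step 2 (a): {m2}
  step 3 (b): {m0, m3, m4}
  step 4 (a): {m5}
  ✓ P
Trace ⟨baba⟩ through Q, begin at {n0}:
  step 1 (b): {n1}
  step 2 (a): {n2}
  step 3 (b): {n0, n4}
  step 4 (a): ∅  — Q cannot continue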